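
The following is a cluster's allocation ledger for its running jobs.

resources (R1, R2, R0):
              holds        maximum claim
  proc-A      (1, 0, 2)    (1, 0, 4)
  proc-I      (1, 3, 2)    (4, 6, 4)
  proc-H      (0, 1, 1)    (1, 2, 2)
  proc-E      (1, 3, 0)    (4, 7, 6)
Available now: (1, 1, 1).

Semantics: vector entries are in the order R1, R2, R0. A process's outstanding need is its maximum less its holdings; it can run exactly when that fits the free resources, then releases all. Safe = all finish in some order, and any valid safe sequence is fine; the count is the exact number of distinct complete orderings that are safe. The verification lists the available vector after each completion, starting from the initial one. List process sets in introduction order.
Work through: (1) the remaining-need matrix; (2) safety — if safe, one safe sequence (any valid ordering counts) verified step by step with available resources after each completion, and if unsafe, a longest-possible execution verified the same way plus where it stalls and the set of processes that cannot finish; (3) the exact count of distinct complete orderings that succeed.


(1) Outstanding need per process (order R1, R2, R0):
  proc-A: (0, 0, 2)
  proc-I: (3, 3, 2)
  proc-H: (1, 1, 1)
  proc-E: (3, 4, 6)
(2) UNSAFE — no complete ordering exists.
Key observation: the pool after proc-H, proc-A is (2, 2, 4); every surviving request exceeds it in R1, so progress ends there.
A maximal execution: proc-H, proc-A — then nothing else fits. Verifying each step:
  pool = (1, 1, 1)
  run proc-H (needs (1, 1, 1), free (1, 1, 1)); after release of (0, 1, 1) the pool is (1, 2, 2)
  run proc-A (needs (0, 0, 2), free (1, 2, 2)); after release of (1, 0, 2) the pool is (2, 2, 4)
  blocked: proc-I wants (3, 3, 2), pool (2, 2, 4) — not enough R1 and R2
  blocked: proc-E wants (3, 4, 6), pool (2, 2, 4) — not enough R1, R2 and R0
Permanently blocked: proc-I and proc-E.
(3) Precisely 0 of the possible complete orderings are safe sequences.


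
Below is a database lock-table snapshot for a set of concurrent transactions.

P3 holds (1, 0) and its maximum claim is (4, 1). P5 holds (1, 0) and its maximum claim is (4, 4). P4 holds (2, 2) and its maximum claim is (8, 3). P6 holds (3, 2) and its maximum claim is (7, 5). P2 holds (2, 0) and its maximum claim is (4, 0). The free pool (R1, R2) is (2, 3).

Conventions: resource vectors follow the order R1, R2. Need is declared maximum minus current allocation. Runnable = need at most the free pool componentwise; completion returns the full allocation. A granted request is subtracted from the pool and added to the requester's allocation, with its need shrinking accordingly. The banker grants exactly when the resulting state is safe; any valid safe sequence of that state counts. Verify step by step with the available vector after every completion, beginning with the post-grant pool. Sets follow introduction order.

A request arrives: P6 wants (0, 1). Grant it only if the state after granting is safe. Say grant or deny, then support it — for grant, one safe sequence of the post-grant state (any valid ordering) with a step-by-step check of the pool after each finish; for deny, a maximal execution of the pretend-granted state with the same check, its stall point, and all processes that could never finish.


GRANT — the state after the grant stays safe, e.g. via P2, P6, P4, P3, P5.
Key observation: post-grant, (2, 2) remains, and an order beginning with P2 completes everyone.
Check on the post-grant state, step by step:
  pool = (2, 2)
  P2: need (2, 0) fits (2, 2); releases (2, 0), pool now (4, 2)
  P6: need (4, 2) fits (4, 2); releases (3, 3), pool now (7, 5)
  P4: need (6, 1) fits (7, 5); releases (2, 2), pool now (9, 7)
  P3: need (3, 1) fits (9, 7); releases (1, 0), pool now (10, 7)
  P5: need (3, 4) fits (10, 7); releases (1, 0), pool now (11, 7)


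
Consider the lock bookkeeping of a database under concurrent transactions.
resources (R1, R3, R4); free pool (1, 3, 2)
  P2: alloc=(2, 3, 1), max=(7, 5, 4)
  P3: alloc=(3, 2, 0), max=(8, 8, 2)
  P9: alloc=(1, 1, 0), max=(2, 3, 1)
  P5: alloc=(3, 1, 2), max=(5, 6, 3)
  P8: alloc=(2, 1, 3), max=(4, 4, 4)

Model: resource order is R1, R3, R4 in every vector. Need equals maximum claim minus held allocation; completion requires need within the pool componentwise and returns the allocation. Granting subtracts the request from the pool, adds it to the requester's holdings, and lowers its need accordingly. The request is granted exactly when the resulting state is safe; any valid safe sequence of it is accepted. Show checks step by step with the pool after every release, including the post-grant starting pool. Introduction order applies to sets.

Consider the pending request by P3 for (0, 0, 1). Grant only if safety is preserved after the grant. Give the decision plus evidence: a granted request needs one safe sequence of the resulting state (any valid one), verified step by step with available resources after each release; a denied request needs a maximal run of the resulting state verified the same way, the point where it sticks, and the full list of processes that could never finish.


GRANT: granting preserves safety; a valid post-grant sequence is P9, P8, P5, P3, P2.
Key observation: the transfer keeps a workable pool ((1, 3, 1)); P9 starts the safe sequence.
Verifying the post-grant state step by step:
  pool = (1, 3, 1)
  run P9 (needs (1, 2, 1), free (1, 3, 1)); after release of (1, 1, 0) the pool is (2, 4, 1)
  run P8 (needs (2, 3, 1), free (2, 4, 1)); after release of (2, 1, 3) the pool is (4, 5, 4)
  run P5 (needs (2, 5, 1), free (4, 5, 4)); after release of (3, 1, 2) the pool is (7, 6, 6)
  run P3 (needs (5, 6, 1), free (7, 6, 6)); after release of (3, 2, 1) the pool is (10, 8, 7)
  run P2 (needs (5, 2, 3), free (10, 8, 7)); after release of (2, 3, 1) the pool is (12, 11, 8)


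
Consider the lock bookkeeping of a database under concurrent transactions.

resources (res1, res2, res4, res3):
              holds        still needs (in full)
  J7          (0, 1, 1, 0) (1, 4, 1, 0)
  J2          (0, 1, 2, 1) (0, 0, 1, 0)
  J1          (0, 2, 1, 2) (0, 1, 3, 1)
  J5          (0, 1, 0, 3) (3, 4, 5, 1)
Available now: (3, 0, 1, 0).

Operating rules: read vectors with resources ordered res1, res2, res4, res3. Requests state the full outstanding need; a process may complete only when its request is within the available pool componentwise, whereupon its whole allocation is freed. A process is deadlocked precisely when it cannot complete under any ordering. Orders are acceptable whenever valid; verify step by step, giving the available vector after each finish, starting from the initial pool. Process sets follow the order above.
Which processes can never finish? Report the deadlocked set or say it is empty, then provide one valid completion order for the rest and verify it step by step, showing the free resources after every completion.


Deadlocked set: J7 and J5.
Key observation: J2, J1 can finish, but then (3, 3, 4, 3) is all there is, and the blocked group's res2 demands exceed it.
A valid finishing order for the others: J2, J1. Verifying each step:
  pool = (3, 0, 1, 0)
  run J2 (needs (0, 0, 1, 0), free (3, 0, 1, 0)); after release of (0, 1, 2, 1) the pool is (3, 1, 3, 1)
  run J1 (needs (0, 1, 3, 1), free (3, 1, 3, 1)); after release of (0, 2, 1, 2) the pool is (3, 3, 4, 3)
The stuck group stays short no matter what:
  J7 still needs (1, 4, 1, 0) but only (3, 3, 4, 3) is free — short on res2
  J5 still needs (3, 4, 5, 1) but only (3, 3, 4, 3) is free — short on res2 and res4


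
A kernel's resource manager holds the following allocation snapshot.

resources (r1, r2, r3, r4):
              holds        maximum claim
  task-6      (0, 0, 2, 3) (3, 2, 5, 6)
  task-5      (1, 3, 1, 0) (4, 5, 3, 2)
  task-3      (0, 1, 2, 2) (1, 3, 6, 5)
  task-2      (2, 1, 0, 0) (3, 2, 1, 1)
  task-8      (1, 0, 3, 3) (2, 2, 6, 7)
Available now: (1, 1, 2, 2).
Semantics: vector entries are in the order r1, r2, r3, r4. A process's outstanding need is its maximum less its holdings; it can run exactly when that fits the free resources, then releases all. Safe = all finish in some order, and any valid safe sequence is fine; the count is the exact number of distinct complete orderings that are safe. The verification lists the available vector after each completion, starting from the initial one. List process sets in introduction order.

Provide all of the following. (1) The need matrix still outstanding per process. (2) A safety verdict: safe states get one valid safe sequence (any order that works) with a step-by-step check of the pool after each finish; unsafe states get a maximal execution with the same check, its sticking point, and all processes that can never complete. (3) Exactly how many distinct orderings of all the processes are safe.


(1) Remaining need (order r1, r2, r3, r4):
  task-6: (3, 2, 3, 3)
  task-5: (3, 2, 2, 2)
  task-3: (1, 2, 4, 3)
  task-2: (1, 1, 1, 1)
  task-8: (1, 2, 3, 4)
(2) UNSAFE — no complete ordering exists.
Key observation: after task-2, task-5 complete, (4, 5, 3, 2) is the best the pool ever gets, yet each leftover process wants more r4.
The run task-2, task-5 cannot be extended any further. Walking it through:
  pool = (1, 1, 2, 2)
  task-2 needs (1, 1, 1, 1) <= (1, 1, 2, 2) -> finishes; pool += (2, 1, 0, 0) = (3, 2, 2, 2)
  task-5 needs (3, 2, 2, 2) <= (3, 2, 2, 2) -> finishes; pool += (1, 3, 1, 0) = (4, 5, 3, 2)
  task-6 still needs (3, 2, 3, 3) but only (4, 5, 3, 2) is free — short on r4
  task-3 still needs (1, 2, 4, 3) but only (4, 5, 3, 2) is free — short on r3 and r4
  task-8 still needs (1, 2, 3, 4) but only (4, 5, 3, 2) is free — short on r4
Processes that can never finish: task-6, task-3 and task-8.
(3) The exact count: 0 of the possible complete orderings are safe sequences.


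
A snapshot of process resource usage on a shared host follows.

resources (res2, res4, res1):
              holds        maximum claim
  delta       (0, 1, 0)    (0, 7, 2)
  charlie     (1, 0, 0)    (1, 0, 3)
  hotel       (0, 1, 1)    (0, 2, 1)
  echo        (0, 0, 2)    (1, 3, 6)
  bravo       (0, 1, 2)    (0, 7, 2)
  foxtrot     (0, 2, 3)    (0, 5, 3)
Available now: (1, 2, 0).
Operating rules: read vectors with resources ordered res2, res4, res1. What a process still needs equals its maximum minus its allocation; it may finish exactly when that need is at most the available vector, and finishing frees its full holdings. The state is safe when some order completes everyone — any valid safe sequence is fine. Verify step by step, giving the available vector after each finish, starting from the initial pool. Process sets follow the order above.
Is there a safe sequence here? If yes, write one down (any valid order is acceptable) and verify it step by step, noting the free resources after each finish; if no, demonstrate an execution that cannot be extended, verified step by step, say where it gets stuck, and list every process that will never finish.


UNSAFE.
Key observation: res4 is the bottleneck — with hotel, foxtrot, charlie, echo done the pool holds (2, 5, 6), short of every remaining need.
The run hotel, foxtrot, charlie, echo cannot be extended any further. Step-by-step check:
  pool = (1, 2, 0)
  hotel: need (0, 1, 0) fits (1, 2, 0); releases (0, 1, 1), pool now (1, 3, 1)
  foxtrot: need (0, 3, 0) fits (1, 3, 1); releases (0, 2, 3), pool now (1, 5, 4)
  charlie: need (0, 0, 3) fits (1, 5, 4); releases (1, 0, 0), pool now (2, 5, 4)
  echo: need (1, 3, 4) fits (2, 5, 4); releases (0, 0, 2), pool now (2, 5, 6)
  blocked: delta wants (0, 6, 2), pool (2, 5, 6) — not enough res4
  blocked: bravo wants (0, 6, 0), pool (2, 5, 6) — not enough res4
Never able to finish: delta and bravo.


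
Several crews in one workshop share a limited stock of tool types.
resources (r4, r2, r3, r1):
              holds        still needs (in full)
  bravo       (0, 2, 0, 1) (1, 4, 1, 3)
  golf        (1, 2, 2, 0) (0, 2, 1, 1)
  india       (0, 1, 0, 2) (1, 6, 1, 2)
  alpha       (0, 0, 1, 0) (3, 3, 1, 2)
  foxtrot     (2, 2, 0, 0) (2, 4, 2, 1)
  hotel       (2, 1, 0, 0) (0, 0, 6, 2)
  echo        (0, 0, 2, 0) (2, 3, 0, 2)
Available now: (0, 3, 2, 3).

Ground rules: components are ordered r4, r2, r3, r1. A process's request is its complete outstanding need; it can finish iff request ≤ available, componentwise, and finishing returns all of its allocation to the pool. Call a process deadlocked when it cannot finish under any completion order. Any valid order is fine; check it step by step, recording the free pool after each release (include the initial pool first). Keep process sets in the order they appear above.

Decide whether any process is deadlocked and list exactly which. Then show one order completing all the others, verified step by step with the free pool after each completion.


Deadlocked set: alpha, foxtrot, hotel and echo.
Key observation: after golf, bravo, india the pool peaks at (1, 8, 4, 6), and each blocked process is short somewhere: alpha on r4; foxtrot on r4; hotel on r3; echo on r4.
One completion order for the rest: golf, bravo, india. Step-by-step check:
  pool = (0, 3, 2, 3)
  golf: need (0, 2, 1, 1) fits (0, 3, 2, 3); releases (1, 2, 2, 0), pool now (1, 5, 4, 3)
  bravo: need (1, 4, 1, 3) fits (1, 5, 4, 3); releases (0, 2, 0, 1), pool now (1, 7, 4, 4)
  india: need (1, 6, 1, 2) fits (1, 7, 4, 4); releases (0, 1, 0, 2), pool now (1, 8, 4, 6)
None of the blocked processes ever fits:
  blocked: alpha wants (3, 3, 1, 2), pool (1, 8, 4, 6) — not enough r4
  blocked: foxtrot wants (2, 4, 2, 1), pool (1, 8, 4, 6) — not enough r4
  blocked: hotel wants (0, 0, 6, 2), pool (1, 8, 4, 6) — not enough r3
  blocked: echo wants (2, 3, 0, 2), pool (1, 8, 4, 6) — not enough r4


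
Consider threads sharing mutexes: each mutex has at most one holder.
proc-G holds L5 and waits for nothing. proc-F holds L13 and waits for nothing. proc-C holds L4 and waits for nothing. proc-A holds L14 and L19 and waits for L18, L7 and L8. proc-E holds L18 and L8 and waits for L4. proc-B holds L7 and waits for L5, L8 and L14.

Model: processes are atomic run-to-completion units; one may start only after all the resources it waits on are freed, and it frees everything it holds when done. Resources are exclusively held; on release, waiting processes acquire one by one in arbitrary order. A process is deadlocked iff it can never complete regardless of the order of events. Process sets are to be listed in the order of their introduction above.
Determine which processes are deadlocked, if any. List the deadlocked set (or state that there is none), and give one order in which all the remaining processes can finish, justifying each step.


The deadlocked set is proc-A and proc-B.
Key observation: along proc-A -> proc-B -> proc-A, each member waits on what the next one holds — a deadlock; no other process is dragged down with it.
One completion order for the rest: proc-C, proc-F, proc-G, proc-E.
Verifying each step:
  run proc-C (it waits on nothing); releases L4
  run proc-F (it waits on nothing); releases L13
  run proc-G (it waits on nothing); releases L5
  proc-E: everything it awaited (L4) is free; runs, freeing L18 and L8


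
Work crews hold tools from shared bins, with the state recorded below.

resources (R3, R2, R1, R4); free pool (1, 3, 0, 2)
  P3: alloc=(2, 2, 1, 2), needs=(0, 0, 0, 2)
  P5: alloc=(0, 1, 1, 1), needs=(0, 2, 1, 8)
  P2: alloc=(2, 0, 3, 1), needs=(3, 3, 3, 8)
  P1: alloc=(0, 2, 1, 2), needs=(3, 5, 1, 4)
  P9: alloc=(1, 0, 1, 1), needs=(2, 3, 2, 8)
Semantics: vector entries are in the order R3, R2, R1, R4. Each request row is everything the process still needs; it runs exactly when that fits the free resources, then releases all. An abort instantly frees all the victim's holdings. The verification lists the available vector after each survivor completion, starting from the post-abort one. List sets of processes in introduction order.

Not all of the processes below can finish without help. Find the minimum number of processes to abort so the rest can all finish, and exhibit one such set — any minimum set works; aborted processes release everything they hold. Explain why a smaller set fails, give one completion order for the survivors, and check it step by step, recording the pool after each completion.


The answer: abort P2 and P9.
Key observation: aborting P2 and P9 returns (3, 0, 4, 2), and P5 — hopeless before — runs at step 3 with the returned capacity in the pool.
No one abort is enough; case by case: P3 alone leaves P5 blocked (short on R4); P5 alone leaves P2 blocked (short on R4); P2 alone leaves P5 blocked (short on R4); P1 alone leaves P5 blocked (short on R4); P9 alone leaves P5 blocked (short on R4).
Survivors finish in the order: P3, P1, P5. Check, step by step (pool after the aborts first):
  pool = (4, 3, 4, 4)
  run P3 (needs (0, 0, 0, 2), free (4, 3, 4, 4)); after release of (2, 2, 1, 2) the pool is (6, 5, 5, 6)
  run P1 (needs (3, 5, 1, 4), free (6, 5, 5, 6)); after release of (0, 2, 1, 2) the pool is (6, 7, 6, 8)
  run P5 (needs (0, 2, 1, 8), free (6, 7, 6, 8)); after release of (0, 1, 1, 1) the pool is (6, 8, 7, 9)


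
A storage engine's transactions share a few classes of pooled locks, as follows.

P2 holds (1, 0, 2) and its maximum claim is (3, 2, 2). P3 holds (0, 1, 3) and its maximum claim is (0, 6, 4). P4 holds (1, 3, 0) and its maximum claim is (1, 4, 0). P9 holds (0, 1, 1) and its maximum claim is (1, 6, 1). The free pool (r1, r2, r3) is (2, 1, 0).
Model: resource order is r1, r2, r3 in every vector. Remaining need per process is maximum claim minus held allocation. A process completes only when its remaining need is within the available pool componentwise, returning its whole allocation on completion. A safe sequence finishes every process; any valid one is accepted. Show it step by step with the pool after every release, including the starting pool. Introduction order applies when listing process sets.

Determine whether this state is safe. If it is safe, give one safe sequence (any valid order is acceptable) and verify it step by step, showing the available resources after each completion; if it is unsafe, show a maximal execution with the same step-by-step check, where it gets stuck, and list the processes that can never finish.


UNSAFE.
Key observation: once P4, P2 finish, the pool peaks at (4, 4, 2) — and every remaining process still needs more r2 than that.
The run P4, P2 cannot be extended any further. Verifying each step:
  pool = (2, 1, 0)
  run P4 (needs (0, 1, 0), free (2, 1, 0)); after release of (1, 3, 0) the pool is (3, 4, 0)
  run P2 (needs (2, 2, 0), free (3, 4, 0)); after release of (1, 0, 2) the pool is (4, 4, 2)
  P3 still needs (0, 5, 1) but only (4, 4, 2) is free — short on r2
  P9 still needs (1, 5, 0) but only (4, 4, 2) is free — short on r2
Permanently blocked: P3 and P9.


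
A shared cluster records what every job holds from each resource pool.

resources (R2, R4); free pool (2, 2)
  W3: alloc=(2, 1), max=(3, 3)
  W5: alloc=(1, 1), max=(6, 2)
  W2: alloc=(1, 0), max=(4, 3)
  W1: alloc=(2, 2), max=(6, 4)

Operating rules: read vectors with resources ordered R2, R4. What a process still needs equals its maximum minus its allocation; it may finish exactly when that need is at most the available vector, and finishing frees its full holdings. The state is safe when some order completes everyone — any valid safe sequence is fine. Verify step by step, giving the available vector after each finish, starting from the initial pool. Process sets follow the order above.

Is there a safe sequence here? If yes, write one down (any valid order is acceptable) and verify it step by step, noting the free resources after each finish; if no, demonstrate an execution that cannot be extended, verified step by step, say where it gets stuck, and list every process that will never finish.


SAFE — a valid safe sequence is W3, W2, W1, W5.
Key observation: the order's first zero-slack moment is W3 ((1, 2) needed, (2, 2) free — a requested resource with nothing to spare).
Verifying each step:
  pool = (2, 2)
  run W3 (needs (1, 2), free (2, 2)); after release of (2, 1) the pool is (4, 3)
  run W2 (needs (3, 3), free (4, 3)); after release of (1, 0) the pool is (5, 3)
  run W1 (needs (4, 2), free (5, 3)); after release of (2, 2) the pool is (7, 5)
  run W5 (needs (5, 1), free (7, 5)); after release of (1, 1) the pool is (8, 6)


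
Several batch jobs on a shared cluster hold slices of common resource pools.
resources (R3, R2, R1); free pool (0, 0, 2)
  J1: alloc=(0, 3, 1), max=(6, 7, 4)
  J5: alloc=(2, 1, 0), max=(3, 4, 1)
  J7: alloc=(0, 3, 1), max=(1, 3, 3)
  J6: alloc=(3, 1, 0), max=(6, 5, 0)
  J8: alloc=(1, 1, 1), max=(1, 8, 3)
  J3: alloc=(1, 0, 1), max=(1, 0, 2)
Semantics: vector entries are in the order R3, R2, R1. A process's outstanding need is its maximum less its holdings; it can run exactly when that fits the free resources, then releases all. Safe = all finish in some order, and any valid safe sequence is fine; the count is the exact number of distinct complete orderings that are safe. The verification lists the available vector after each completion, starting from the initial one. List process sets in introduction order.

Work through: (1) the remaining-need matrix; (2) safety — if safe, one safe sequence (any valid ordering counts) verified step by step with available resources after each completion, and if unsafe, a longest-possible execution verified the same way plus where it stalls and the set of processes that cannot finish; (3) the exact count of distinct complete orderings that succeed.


(1) Remaining need (order R3, R2, R1):
  J1: (6, 4, 3)
  J5: (1, 3, 1)
  J7: (1, 0, 2)
  J6: (3, 4, 0)
  J8: (0, 7, 2)
  J3: (0, 0, 1)
(2) The state is SAFE; one workable sequence: J3, J7, J5, J6, J1, J8.
Key observation: at J7 the run first touches a limit — (1, 0, 2) against (1, 0, 3), exact on a resource it actually requests.
Check, step by step:
  pool = (0, 0, 2)
  J3 needs (0, 0, 1) <= (0, 0, 2) -> finishes; pool += (1, 0, 1) = (1, 0, 3)
  J7 needs (1, 0, 2) <= (1, 0, 3) -> finishes; pool += (0, 3, 1) = (1, 3, 4)
  J5 needs (1, 3, 1) <= (1, 3, 4) -> finishes; pool += (2, 1, 0) = (3, 4, 4)
  J6 needs (3, 4, 0) <= (3, 4, 4) -> finishes; pool += (3, 1, 0) = (6, 5, 4)
  J1 needs (6, 4, 3) <= (6, 5, 4) -> finishes; pool += (0, 3, 1) = (6, 8, 5)
  J8 needs (0, 7, 2) <= (6, 8, 5) -> finishes; pool += (1, 1, 1) = (7, 9, 6)
(3) The exact count: 1 of the possible complete orderings is a safe sequence.


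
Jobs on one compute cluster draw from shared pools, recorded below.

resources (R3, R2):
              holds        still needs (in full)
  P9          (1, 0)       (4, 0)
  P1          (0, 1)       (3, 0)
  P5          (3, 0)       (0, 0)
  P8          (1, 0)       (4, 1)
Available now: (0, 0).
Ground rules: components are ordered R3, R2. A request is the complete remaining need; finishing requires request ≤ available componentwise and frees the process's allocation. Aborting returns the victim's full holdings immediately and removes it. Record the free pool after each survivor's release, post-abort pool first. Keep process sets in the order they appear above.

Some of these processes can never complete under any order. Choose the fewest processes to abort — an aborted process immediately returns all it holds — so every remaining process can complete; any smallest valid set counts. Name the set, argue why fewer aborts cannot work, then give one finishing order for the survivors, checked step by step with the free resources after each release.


Abort P9.
Key observation: P8 was stuck for good until P9 gave back (1, 0); in the order shown it finishes at step 3.
Minimality: the empty abort set fails — the state is deadlocked as it stands.
Survivors finish in the order: P5, P1, P8. Verifying each step (pool after the aborts first):
  pool = (1, 0)
  run P5 (needs (0, 0), free (1, 0)); after release of (3, 0) the pool is (4, 0)
  run P1 (needs (3, 0), free (4, 0)); after release of (0, 1) the pool is (4, 1)
  run P8 (needs (4, 1), free (4, 1)); after release of (1, 0) the pool is (5, 1)


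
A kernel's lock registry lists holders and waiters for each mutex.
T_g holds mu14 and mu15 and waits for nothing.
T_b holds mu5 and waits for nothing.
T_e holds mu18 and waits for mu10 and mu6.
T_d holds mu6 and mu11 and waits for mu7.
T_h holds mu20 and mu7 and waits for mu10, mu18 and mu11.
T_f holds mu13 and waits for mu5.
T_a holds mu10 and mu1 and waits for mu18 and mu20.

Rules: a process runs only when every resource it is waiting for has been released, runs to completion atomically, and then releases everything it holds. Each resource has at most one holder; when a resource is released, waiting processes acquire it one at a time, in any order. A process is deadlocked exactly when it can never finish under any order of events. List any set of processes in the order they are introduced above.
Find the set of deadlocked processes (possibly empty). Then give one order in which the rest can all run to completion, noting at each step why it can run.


The deadlocked set is T_e, T_d, T_h and T_a.
Key observation: along T_e -> T_d -> T_h -> T_e, each member waits on what the next one holds — a deadlock; T_a is caught in further circular waits.
A valid finishing order for the others: T_b, T_f, T_g.
Walking it through:
  run T_b (it waits on nothing); releases mu5
  T_f: everything it awaited (mu5) is free; runs, freeing mu13
  run T_g (it waits on nothing); releases mu14 and mu15


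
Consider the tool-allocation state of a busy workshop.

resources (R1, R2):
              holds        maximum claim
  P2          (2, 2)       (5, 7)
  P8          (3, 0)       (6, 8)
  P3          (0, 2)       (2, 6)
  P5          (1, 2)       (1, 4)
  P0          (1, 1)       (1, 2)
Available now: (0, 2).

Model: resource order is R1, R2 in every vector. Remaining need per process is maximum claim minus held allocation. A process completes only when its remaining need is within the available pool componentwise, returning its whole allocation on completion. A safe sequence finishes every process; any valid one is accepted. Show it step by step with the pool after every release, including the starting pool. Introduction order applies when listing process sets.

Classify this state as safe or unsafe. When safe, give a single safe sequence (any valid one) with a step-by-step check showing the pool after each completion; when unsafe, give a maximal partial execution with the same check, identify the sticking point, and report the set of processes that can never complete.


The state is UNSAFE.
Key observation: P5, P0, P3 can finish, but then (2, 7) is all there is, and the blocked group's R1 demands exceed it.
The run P5, P0, P3 cannot be extended any further. Step-by-step check:
  pool = (0, 2)
  run P5 (needs (0, 2), free (0, 2)); after release of (1, 2) the pool is (1, 4)
  run P0 (needs (0, 1), free (1, 4)); after release of (1, 1) the pool is (2, 5)
  run P3 (needs (2, 4), free (2, 5)); after release of (0, 2) the pool is (2, 7)
  P2 still needs (3, 5) but only (2, 7) is free — short on R1
  P8 still needs (3, 8) but only (2, 7) is free — short on R1 and R2
Never able to finish: P2 and P8.


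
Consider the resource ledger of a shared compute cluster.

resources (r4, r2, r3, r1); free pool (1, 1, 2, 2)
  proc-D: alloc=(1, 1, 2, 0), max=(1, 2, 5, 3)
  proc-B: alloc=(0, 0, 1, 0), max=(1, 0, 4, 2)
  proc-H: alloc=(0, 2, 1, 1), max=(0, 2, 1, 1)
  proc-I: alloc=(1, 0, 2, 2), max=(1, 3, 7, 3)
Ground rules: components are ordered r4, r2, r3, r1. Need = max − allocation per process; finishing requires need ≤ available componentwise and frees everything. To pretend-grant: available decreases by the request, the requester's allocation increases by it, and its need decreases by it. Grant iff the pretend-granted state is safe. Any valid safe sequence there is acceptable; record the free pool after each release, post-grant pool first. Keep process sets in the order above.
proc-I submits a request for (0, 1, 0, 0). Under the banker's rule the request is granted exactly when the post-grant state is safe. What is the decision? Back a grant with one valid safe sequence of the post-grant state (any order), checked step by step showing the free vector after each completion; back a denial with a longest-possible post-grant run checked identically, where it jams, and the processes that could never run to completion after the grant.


GRANT. The post-grant state is safe; one safe sequence: proc-H, proc-D, proc-I, proc-B.
Key observation: after the grant the pool drops to (1, 0, 2, 2), which still lets proc-H finish first and unwind the rest.
Check on the post-grant state, step by step:
  pool = (1, 0, 2, 2)
  proc-H needs (0, 0, 0, 0) <= (1, 0, 2, 2) -> finishes; pool += (0, 2, 1, 1) = (1, 2, 3, 3)
  proc-D needs (0, 1, 3, 3) <= (1, 2, 3, 3) -> finishes; pool += (1, 1, 2, 0) = (2, 3, 5, 3)
  proc-I needs (0, 2, 5, 1) <= (2, 3, 5, 3) -> finishes; pool += (1, 1, 2, 2) = (3, 4, 7, 5)
  proc-B needs (1, 0, 3, 2) <= (3, 4, 7, 5) -> finishes; pool += (0, 0, 1, 0) = (3, 4, 8, 5)


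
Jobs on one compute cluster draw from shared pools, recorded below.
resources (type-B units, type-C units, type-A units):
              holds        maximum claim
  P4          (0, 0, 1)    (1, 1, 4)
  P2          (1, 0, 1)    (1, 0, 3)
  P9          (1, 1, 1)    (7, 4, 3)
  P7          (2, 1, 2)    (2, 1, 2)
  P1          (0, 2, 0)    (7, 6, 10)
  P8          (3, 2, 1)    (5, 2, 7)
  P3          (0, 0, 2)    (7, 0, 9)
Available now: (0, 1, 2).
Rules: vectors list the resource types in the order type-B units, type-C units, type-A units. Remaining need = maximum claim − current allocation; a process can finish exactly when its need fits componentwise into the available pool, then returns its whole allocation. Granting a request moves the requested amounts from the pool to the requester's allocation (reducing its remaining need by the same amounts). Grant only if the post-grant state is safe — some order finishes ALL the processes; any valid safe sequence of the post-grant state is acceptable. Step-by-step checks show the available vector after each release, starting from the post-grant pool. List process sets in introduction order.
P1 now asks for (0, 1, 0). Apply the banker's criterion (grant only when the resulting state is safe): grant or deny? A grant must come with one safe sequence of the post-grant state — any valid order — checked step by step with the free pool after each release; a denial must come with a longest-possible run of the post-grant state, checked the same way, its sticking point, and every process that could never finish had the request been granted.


GRANT: granting preserves safety; a valid post-grant sequence is P7, P2, P4, P8, P9, P3, P1.
Key observation: the grant leaves (0, 0, 2) free — enough for P7, whose release restarts the cascade.
Step-by-step check of the post-grant state:
  pool = (0, 0, 2)
  run P7 (needs (0, 0, 0), free (0, 0, 2)); after release of (2, 1, 2) the pool is (2, 1, 4)
  run P2 (needs (0, 0, 2), free (2, 1, 4)); after release of (1, 0, 1) the pool is (3, 1, 5)
  run P4 (needs (1, 1, 3), free (3, 1, 5)); after release of (0, 0, 1) the pool is (3, 1, 6)
  run P8 (needs (2, 0, 6), free (3, 1, 6)); after release of (3, 2, 1) the pool is (6, 3, 7)
  run P9 (needs (6, 3, 2), free (6, 3, 7)); after release of (1, 1, 1) the pool is (7, 4, 8)
  run P3 (needs (7, 0, 7), free (7, 4, 8)); after release of (0, 0, 2) the pool is (7, 4, 10)
  run P1 (needs (7, 3, 10), free (7, 4, 10)); after release of (0, 3, 0) the pool is (7, 7, 10)


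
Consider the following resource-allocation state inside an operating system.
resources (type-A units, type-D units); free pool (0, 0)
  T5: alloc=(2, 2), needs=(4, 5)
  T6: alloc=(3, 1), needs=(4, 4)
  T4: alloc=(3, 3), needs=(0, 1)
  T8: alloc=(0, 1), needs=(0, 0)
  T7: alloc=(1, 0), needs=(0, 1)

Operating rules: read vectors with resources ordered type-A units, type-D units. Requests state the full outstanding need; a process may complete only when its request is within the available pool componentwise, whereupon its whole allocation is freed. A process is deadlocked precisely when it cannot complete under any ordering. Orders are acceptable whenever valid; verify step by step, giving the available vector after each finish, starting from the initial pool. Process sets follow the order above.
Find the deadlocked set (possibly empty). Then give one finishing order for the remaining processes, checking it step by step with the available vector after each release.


Nothing here is deadlocked.
Key observation: T8 can run right away; the returned allocation unlocks the remaining processes in turn.
One completion order for the rest: T8, T4, T7, T6, T5. Walking it through:
  pool = (0, 0)
  run T8 (needs (0, 0), free (0, 0)); after release of (0, 1) the pool is (0, 1)
  run T4 (needs (0, 1), free (0, 1)); after release of (3, 3) the pool is (3, 4)
  run T7 (needs (0, 1), free (3, 4)); after release of (1, 0) the pool is (4, 4)
  run T6 (needs (4, 4), free (4, 4)); after release of (3, 1) the pool is (7, 5)
  run T5 (needs (4, 5), free (7, 5)); after release of (2, 2) the pool is (9, 7)


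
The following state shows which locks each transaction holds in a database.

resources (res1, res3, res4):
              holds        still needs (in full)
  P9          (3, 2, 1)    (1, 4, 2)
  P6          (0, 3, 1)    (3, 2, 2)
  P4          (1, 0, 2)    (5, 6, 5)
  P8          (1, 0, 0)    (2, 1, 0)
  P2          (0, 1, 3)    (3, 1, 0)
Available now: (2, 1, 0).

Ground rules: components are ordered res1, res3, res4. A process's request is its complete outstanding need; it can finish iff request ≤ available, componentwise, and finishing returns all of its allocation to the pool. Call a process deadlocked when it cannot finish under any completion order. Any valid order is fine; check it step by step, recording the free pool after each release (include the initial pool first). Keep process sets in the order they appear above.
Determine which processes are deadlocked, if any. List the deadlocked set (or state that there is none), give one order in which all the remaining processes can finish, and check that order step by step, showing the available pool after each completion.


Nothing here is deadlocked.
Key observation: P8 can run right away; the returned allocation unlocks the remaining processes in turn.
One completion order for the rest: P8, P2, P6, P9, P4. Step-by-step check:
  pool = (2, 1, 0)
  run P8 (needs (2, 1, 0), free (2, 1, 0)); after release of (1, 0, 0) the pool is (3, 1, 0)
  run P2 (needs (3, 1, 0), free (3, 1, 0)); after release of (0, 1, 3) the pool is (3, 2, 3)
  run P6 (needs (3, 2, 2), free (3, 2, 3)); after release of (0, 3, 1) the pool is (3, 5, 4)
  run P9 (needs (1, 4, 2), free (3, 5, 4)); after release of (3, 2, 1) the pool is (6, 7, 5)
  run P4 (needs (5, 6, 5), free (6, 7, 5)); after release of (1, 0, 2) the pool is (7, 7, 7)


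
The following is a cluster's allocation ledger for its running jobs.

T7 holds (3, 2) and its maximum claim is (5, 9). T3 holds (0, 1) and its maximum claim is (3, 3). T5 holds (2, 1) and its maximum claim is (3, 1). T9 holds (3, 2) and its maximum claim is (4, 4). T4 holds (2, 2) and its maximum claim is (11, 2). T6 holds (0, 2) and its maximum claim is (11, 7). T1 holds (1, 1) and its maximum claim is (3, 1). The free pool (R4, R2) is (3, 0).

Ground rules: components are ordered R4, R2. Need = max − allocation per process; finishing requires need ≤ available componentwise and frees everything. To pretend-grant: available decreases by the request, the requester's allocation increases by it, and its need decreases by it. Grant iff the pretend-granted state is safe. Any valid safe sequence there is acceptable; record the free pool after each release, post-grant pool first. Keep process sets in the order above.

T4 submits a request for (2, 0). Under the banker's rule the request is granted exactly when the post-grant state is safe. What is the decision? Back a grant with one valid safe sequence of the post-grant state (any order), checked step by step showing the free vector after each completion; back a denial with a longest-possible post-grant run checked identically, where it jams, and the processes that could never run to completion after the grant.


GRANT — the state after the grant stays safe, e.g. via T5, T1, T9, T3, T4, T7, T6.
Key observation: the grant leaves (1, 0) free — enough for T5, whose release restarts the cascade.
Step-by-step check of the post-grant state:
  pool = (1, 0)
  run T5 (needs (1, 0), free (1, 0)); after release of (2, 1) the pool is (3, 1)
  run T1 (needs (2, 0), free (3, 1)); after release of (1, 1) the pool is (4, 2)
  run T9 (needs (1, 2), free (4, 2)); after release of (3, 2) the pool is (7, 4)
  run T3 (needs (3, 2), free (7, 4)); after release of (0, 1) the pool is (7, 5)
  run T4 (needs (7, 0), free (7, 5)); after release of (4, 2) the pool is (11, 7)
  run T7 (needs (2, 7), free (11, 7)); after release of (3, 2) the pool is (14, 9)
  run T6 (needs (11, 5), free (14, 9)); after release of (0, 2) the pool is (14, 11)


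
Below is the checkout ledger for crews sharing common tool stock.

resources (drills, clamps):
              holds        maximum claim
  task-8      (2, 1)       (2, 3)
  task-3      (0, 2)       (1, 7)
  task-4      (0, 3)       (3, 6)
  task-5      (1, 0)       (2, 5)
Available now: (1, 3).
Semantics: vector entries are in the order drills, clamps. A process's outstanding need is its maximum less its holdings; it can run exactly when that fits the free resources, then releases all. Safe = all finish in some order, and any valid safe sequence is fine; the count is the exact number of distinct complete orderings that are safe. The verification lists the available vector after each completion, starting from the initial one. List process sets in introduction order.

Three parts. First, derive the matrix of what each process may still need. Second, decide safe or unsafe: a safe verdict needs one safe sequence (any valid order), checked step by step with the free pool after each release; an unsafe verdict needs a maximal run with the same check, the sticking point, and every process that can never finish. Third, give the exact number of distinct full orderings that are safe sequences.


(1) Outstanding need per process (order drills, clamps):
  task-8: (0, 2)
  task-3: (1, 5)
  task-4: (3, 3)
  task-5: (1, 5)
(2) SAFE. One safe sequence: task-8, task-4, task-5, task-3.
Key observation: task-4 marks the first exact bind of the order: its need (3, 3) fits the free (3, 4) with zero slack on a requested resource.
Verifying each step:
  pool = (1, 3)
  task-8 needs (0, 2) <= (1, 3) -> finishes; pool += (2, 1) = (3, 4)
  task-4 needs (3, 3) <= (3, 4) -> finishes; pool += (0, 3) = (3, 7)
  task-5 needs (1, 5) <= (3, 7) -> finishes; pool += (1, 0) = (4, 7)
  task-3 needs (1, 5) <= (4, 7) -> finishes; pool += (0, 2) = (4, 9)
(3) Precisely 2 of the possible complete orderings are safe sequences.


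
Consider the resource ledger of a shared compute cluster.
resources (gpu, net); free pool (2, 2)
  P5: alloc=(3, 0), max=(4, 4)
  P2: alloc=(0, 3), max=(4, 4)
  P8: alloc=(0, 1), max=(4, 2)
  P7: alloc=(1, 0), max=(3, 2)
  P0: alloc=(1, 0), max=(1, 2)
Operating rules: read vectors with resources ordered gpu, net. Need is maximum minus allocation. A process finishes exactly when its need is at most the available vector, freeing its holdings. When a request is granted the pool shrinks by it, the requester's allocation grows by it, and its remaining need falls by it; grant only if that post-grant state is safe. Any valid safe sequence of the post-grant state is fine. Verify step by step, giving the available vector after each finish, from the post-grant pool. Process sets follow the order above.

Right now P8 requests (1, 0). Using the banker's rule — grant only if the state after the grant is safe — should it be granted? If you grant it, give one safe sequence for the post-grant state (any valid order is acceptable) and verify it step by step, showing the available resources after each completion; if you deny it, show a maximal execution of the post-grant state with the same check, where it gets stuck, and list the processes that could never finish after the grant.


GRANT. The post-grant state is safe; one safe sequence: P0, P7, P8, P2, P5.
Key observation: post-grant, (1, 2) remains, and an order beginning with P0 completes everyone.
Verifying the post-grant state step by step:
  pool = (1, 2)
  P0 needs (0, 2) <= (1, 2) -> finishes; pool += (1, 0) = (2, 2)
  P7 needs (2, 2) <= (2, 2) -> finishes; pool += (1, 0) = (3, 2)
  P8 needs (3, 1) <= (3, 2) -> finishes; pool += (1, 1) = (4, 3)
  P2 needs (4, 1) <= (4, 3) -> finishes; pool += (0, 3) = (4, 6)
  P5 needs (1, 4) <= (4, 6) -> finishes; pool += (3, 0) = (7, 6)
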